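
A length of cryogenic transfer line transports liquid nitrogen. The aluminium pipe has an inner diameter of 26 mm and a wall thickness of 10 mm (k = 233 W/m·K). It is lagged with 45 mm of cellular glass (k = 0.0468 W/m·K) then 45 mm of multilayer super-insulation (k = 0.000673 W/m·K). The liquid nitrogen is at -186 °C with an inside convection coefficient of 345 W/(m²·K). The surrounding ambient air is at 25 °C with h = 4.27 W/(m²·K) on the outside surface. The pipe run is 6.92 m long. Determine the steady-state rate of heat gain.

Radial resistances (cylindrical: R_cond = ln(r_o/r_i)/(2πkL), R_conv = 1/(h·2πrL)):
R_inner film = 1/(h_i·2πr₁L) = 1/(345×2π×0.013×6.92) = 0.005128 K/W
R_aluminium pipe wall = ln(23/13)/(2π×233×6.92) = 5.632×10^-5 K/W
R_cellular glass = ln(68/23)/(2π×0.0468×6.92) = 0.5327 K/W
R_multilayer super-insulation = ln(113/68)/(2π×0.000673×6.92) = 17.36 K/W
R_outer film = 1/(h_o·2πr_oL) = 1/(4.27×2π×0.113×6.92) = 0.04767 K/W
R_total = 17.94 K/W
Q = ΔT/R_total = 211/17.94

Q ≈ 11.8 W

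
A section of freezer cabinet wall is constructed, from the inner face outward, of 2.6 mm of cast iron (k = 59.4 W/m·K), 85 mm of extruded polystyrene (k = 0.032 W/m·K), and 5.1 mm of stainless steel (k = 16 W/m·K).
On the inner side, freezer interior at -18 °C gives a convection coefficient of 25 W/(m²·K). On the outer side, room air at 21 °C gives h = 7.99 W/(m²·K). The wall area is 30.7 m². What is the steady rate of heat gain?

Treating each layer as a thermal resistance in series:
R_inner film = 1/(h_i·A) = 1/(25×30.7) = 0.001303 K/W
R_cast iron = L/(kA) = 0.0026/(59.4×30.7) = 1.426×10^-6 K/W
R_extruded polystyrene = L/(kA) = 0.085/(0.032×30.7) = 0.08652 K/W
R_stainless steel = L/(kA) = 0.0051/(16×30.7) = 1.038×10^-5 K/W
R_outer film = 1/(h_o·A) = 1/(7.99×30.7) = 0.004077 K/W
R_total = 0.09191 K/W
Q = ΔT / R_total = 39 / 0.09191

Q ≈ 424 W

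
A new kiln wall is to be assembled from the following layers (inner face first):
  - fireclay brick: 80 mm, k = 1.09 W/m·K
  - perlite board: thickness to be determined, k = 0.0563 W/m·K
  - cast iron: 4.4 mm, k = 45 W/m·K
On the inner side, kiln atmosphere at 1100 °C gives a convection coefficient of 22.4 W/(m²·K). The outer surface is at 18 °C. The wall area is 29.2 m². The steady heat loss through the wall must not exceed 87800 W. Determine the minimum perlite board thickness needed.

L ≈ 13.6 mm

Series thermal resistances:
R_inner film = 1/(h_i·A) = 1/(22.4×29.2) = 0.001529 K/W
R_fireclay brick = L/(kA) = 0.08/(1.09×29.2) = 0.002514 K/W
R_cast iron = L/(kA) = 0.0044/(45×29.2) = 3.349×10^-6 K/W
Sum of the known resistances R_other = 0.004046 K/W
Required total resistance R_tot = ΔT/Q_allow = 1082/87800 = 0.01232 K/W
R_perlite board = R_tot − R_other = 0.008278 K/W
L = R·k·A = 0.008278×0.0563×29.2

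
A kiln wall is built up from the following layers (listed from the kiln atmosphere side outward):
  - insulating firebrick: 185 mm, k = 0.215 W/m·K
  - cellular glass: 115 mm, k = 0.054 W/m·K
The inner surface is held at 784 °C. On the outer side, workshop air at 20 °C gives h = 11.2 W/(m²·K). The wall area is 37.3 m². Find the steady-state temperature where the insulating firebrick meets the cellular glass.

Treating each layer as a thermal resistance in series:
R_insulating firebrick = L/(kA) = 0.185/(0.215×37.3) = 0.02307 K/W
R_cellular glass = L/(kA) = 0.115/(0.054×37.3) = 0.05709 K/W
R_outer film = 1/(h_o·A) = 1/(11.2×37.3) = 0.002394 K/W
R_total = 0.08256 K/W;  Q = ΔT/R_total = 764/0.08256 = 9254 W
T_interface = T_inner − Q·ΣR(inner→interface) = 784 − 9250×0.02307

T ≈ 571 °C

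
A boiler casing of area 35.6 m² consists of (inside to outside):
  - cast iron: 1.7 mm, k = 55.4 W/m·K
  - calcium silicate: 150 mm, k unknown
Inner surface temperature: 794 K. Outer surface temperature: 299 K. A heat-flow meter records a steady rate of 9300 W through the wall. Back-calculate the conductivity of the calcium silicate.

k ≈ 0.0792 W/(m·K)

Treating each layer as a thermal resistance in series:
R_cast iron = L/(kA) = 0.0017/(55.4×35.6) = 8.62×10^-7 K/W
Sum of known resistances R_other = 8.62×10^-7 K/W
Total R = ΔT/Q = 495/9300 = 0.05323 K/W
R_calcium silicate = R_total − R_other = 0.05322 K/W
k = L/(R·A) = 0.15/(0.05322×35.6)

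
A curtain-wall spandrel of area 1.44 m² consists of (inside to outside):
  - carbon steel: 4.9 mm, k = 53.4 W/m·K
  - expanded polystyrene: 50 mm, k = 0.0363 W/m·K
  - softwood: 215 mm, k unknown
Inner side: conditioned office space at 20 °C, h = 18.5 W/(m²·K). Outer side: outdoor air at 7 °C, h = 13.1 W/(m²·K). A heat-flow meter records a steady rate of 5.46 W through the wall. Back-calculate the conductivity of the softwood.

k ≈ 0.112 W/(m·K)

Series thermal resistances:
R_inner film = 1/(h_i·A) = 1/(18.5×1.44) = 0.03754 K/W
R_carbon steel = L/(kA) = 0.0049/(53.4×1.44) = 6.372×10^-5 K/W
R_expanded polystyrene = L/(kA) = 0.05/(0.0363×1.44) = 0.9565 K/W
R_outer film = 1/(h_o·A) = 1/(13.1×1.44) = 0.05301 K/W
Sum of known resistances R_other = 1.047 K/W
Total R = ΔT/Q = 13/5.46 = 2.381 K/W
R_softwood = R_total − R_other = 1.334 K/W
k = L/(R·A) = 0.215/(1.334×1.44)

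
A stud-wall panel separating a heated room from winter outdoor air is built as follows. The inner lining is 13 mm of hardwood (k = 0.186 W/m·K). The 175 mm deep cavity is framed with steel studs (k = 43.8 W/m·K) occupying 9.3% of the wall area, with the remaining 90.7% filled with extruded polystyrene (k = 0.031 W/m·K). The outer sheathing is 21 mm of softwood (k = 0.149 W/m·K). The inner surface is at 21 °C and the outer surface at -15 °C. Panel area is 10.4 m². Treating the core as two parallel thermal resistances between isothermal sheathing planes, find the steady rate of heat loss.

Sheathing layers in series; stud and cavity paths in parallel between them.
R_inner = 0.013/(0.186×10.4) = 0.00672 K/W
R_stud  = 0.175/(43.8×0.093×10.4) = 0.004131 K/W
R_cav   = 0.175/(0.031×0.907×10.4) = 0.5985 K/W
1/R_core = 1/R_stud + 1/R_cav → R_core = 0.004103 K/W
R_outer = 0.021/(0.149×10.4) = 0.01355 K/W
R_total = 0.02437 K/W
Q = ΔT/R_total = 36/0.02437

Q ≈ 1480 W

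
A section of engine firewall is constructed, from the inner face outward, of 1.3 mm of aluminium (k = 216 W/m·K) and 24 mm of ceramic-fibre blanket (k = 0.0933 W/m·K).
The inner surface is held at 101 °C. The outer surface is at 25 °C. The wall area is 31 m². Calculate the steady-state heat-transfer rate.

Series thermal resistances:
R_aluminium = L/(kA) = 0.0013/(216×31) = 1.941×10^-7 K/W
R_ceramic-fibre blanket = L/(kA) = 0.024/(0.0933×31) = 0.008298 K/W
R_total = 0.008298 K/W
Q = ΔT / R_total = 76 / 0.008298

Q ≈ 9160 W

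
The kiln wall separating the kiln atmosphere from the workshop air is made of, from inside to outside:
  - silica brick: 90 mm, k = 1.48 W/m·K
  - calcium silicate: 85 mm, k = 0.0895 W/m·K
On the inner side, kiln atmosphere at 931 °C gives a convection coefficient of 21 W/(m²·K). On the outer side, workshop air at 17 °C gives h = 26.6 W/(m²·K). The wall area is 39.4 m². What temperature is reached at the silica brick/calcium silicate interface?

Using the resistance-network approach (series):
R_inner film = 1/(h_i·A) = 1/(21×39.4) = 0.001209 K/W
R_silica brick = L/(kA) = 0.09/(1.48×39.4) = 0.001543 K/W
R_calcium silicate = L/(kA) = 0.085/(0.0895×39.4) = 0.0241 K/W
R_outer film = 1/(h_o·A) = 1/(26.6×39.4) = 9.542×10^-4 K/W
R_total = 0.02781 K/W;  Q = ΔT/R_total = 914/0.02781 = 32860 W
T_interface = T_inner − Q·ΣR(inner→interface) = 931 − 32900×0.002752

T ≈ 841 °C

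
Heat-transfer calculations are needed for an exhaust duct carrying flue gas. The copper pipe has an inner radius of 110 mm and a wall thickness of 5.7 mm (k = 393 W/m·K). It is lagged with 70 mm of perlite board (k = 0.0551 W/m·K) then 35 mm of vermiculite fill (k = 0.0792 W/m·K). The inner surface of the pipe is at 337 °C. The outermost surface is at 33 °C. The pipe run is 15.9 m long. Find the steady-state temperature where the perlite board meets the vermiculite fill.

T ≈ 94.6 °C

Per-layer cylindrical resistances, series-summed:
R_copper pipe wall = ln(115.7/110)/(2π×393×15.9) = 1.287×10^-6 K/W
R_perlite board = ln(185.7/115.7)/(2π×0.0551×15.9) = 0.08595 K/W
R_vermiculite fill = ln(220.7/185.7)/(2π×0.0792×15.9) = 0.02182 K/W
R_total = 0.1078 K/W
Q = ΔT/R_total = 304/0.1078
Q = 2820 W
T_interface = T_inner − Q·ΣR(inner→interface) = 337 − 2820×0.08595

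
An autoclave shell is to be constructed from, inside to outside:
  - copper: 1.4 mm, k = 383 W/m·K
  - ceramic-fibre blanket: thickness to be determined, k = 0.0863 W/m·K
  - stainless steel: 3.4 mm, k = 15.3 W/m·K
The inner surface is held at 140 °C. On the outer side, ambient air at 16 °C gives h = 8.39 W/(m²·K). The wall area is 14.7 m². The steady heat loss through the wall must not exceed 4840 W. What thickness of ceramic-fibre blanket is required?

Model the wall as resistances in series:
R_copper = L/(kA) = 0.0014/(383×14.7) = 2.487×10^-7 K/W
R_stainless steel = L/(kA) = 0.0034/(15.3×14.7) = 1.512×10^-5 K/W
R_outer film = 1/(h_o·A) = 1/(8.39×14.7) = 0.008108 K/W
Sum of the known resistances R_other = 0.008123 K/W
Required total resistance R_tot = ΔT/Q_allow = 124/4840 = 0.02562 K/W
R_ceramic-fibre blanket = R_tot − R_other = 0.0175 K/W
L = R·k·A = 0.0175×0.0863×14.7

L ≈ 22.2 mm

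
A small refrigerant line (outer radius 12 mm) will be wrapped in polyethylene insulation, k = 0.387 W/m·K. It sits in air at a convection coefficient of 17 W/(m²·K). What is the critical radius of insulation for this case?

r_cr ≈ 22.8 mm

For a cylinder r_cr = k/h = 0.387/17
r_cr = 22.8 mm; since the bare radius (12 mm) is below r_cr, adding a thin layer of insulation will *increase* heat loss.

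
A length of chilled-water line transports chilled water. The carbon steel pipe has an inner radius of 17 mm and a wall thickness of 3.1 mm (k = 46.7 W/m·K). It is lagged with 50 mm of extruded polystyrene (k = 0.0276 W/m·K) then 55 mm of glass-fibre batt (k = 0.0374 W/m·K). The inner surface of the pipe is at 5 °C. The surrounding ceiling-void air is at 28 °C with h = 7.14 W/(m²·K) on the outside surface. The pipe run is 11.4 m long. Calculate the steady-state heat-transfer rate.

Q ≈ 26.6 W

Per-layer cylindrical resistances, series-summed:
R_carbon steel pipe wall = ln(20.1/17)/(2π×46.7×11.4) = 5.008×10^-5 K/W
R_extruded polystyrene = ln(70.1/20.1)/(2π×0.0276×11.4) = 0.6319 K/W
R_glass-fibre batt = ln(125.1/70.1)/(2π×0.0374×11.4) = 0.2162 K/W
R_outer film = 1/(h_o·2πr_oL) = 1/(7.14×2π×0.1251×11.4) = 0.01563 K/W
R_total = 0.8638 K/W
Q = ΔT/R_total = 23/0.8638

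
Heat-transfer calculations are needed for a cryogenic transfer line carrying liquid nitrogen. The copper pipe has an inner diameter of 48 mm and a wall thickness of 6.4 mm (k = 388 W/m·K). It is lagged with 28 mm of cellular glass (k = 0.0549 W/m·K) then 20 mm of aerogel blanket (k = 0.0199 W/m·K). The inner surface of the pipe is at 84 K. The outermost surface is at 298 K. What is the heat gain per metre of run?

For a radial system each layer contributes R = ln(r_out/r_in)/(2πkL); films add R = 1/(hA).
R_copper pipe wall = ln(30.4/24)/(2π×388×1) = 9.697×10^-5 K/W
R_cellular glass = ln(58.4/30.4)/(2π×0.0549×1) = 1.893 K/W
R_aerogel blanket = ln(78.4/58.4)/(2π×0.0199×1) = 2.355 K/W
R_total = 4.248 K/W
Q = ΔT/R_total = 214/4.248

q′ ≈ 50.4 W/m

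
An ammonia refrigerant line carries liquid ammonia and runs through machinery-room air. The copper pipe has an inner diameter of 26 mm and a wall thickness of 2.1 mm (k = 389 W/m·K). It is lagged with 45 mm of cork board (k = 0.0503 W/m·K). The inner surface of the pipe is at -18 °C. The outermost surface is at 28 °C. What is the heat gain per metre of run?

For a radial system each layer contributes R = ln(r_out/r_in)/(2πkL); films add R = 1/(hA).
R_copper pipe wall = ln(15.1/13)/(2π×389×1) = 6.127×10^-5 K/W
R_cork board = ln(60.1/15.1)/(2π×0.0503×1) = 4.371 K/W
R_total = 4.371 K/W
Q = ΔT/R_total = 46/4.371

q′ ≈ 10.5 W/m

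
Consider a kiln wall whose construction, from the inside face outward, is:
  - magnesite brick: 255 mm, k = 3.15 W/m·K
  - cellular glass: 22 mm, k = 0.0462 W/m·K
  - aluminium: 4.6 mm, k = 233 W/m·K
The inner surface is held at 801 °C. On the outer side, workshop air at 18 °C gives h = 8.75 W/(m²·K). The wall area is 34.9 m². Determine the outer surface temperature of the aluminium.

T ≈ 151 °C

Treating each layer as a thermal resistance in series:
R_magnesite brick = L/(kA) = 0.255/(3.15×34.9) = 0.00232 K/W
R_cellular glass = L/(kA) = 0.022/(0.0462×34.9) = 0.01364 K/W
R_aluminium = L/(kA) = 0.0046/(233×34.9) = 5.657×10^-7 K/W
R_outer film = 1/(h_o·A) = 1/(8.75×34.9) = 0.003275 K/W
R_total = 0.01924 K/W;  Q = ΔT/R_total = 783/0.01924 = 40700 W
T_interface = T_inner − Q·ΣR(inner→interface) = 801 − 40700×0.01596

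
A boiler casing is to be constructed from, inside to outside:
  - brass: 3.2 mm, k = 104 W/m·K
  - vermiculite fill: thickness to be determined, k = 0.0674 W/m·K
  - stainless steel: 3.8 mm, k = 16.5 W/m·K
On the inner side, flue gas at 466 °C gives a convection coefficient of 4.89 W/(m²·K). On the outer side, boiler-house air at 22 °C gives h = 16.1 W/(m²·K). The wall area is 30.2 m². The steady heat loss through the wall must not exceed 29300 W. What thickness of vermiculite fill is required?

Series thermal resistances:
R_inner film = 1/(h_i·A) = 1/(4.89×30.2) = 0.006771 K/W
R_brass = L/(kA) = 0.0032/(104×30.2) = 1.019×10^-6 K/W
R_stainless steel = L/(kA) = 0.0038/(16.5×30.2) = 7.626×10^-6 K/W
R_outer film = 1/(h_o·A) = 1/(16.1×30.2) = 0.002057 K/W
Sum of the known resistances R_other = 0.008837 K/W
Required total resistance R_tot = ΔT/Q_allow = 444/29300 = 0.01515 K/W
R_vermiculite fill = R_tot − R_other = 0.006317 K/W
L = R·k·A = 0.006317×0.0674×30.2

L ≈ 12.9 mm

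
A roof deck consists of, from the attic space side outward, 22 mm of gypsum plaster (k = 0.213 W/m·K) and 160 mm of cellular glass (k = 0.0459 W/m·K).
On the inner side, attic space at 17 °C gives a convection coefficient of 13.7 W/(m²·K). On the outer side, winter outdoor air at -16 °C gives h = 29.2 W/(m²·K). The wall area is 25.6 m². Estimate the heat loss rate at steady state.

Q ≈ 229 W

Series thermal resistances:
R_inner film = 1/(h_i·A) = 1/(13.7×25.6) = 0.002851 K/W
R_gypsum plaster = L/(kA) = 0.022/(0.213×25.6) = 0.004035 K/W
R_cellular glass = L/(kA) = 0.16/(0.0459×25.6) = 0.1362 K/W
R_outer film = 1/(h_o·A) = 1/(29.2×25.6) = 0.001338 K/W
R_total = 0.1444 K/W
Q = ΔT / R_total = 33 / 0.1444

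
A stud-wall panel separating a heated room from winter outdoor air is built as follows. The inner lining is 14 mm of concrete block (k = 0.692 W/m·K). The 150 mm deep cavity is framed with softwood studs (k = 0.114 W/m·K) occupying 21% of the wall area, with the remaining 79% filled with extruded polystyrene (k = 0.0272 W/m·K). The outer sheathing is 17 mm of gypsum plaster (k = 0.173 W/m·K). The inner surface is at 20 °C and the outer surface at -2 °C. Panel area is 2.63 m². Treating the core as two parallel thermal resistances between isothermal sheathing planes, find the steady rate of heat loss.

Q ≈ 16.9 W

Sheathing layers in series; stud and cavity paths in parallel between them.
R_inner = 0.014/(0.692×2.63) = 0.007692 K/W
R_stud  = 0.15/(0.114×0.21×2.63) = 2.382 K/W
R_cav   = 0.15/(0.0272×0.79×2.63) = 2.654 K/W
1/R_core = 1/R_stud + 1/R_cav → R_core = 1.255 K/W
R_outer = 0.017/(0.173×2.63) = 0.03736 K/W
R_total = 1.301 K/W
Q = ΔT/R_total = 22/1.301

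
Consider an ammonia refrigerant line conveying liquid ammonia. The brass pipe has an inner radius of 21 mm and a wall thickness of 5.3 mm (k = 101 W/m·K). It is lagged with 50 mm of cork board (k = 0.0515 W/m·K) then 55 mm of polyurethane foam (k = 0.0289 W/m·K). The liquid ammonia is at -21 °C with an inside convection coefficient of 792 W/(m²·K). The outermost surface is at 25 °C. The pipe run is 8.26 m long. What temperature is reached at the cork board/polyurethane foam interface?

T ≈ 3.14 °C

Treating each annulus and film as a series resistance:
R_inner film = 1/(h_i·2πr₁L) = 1/(792×2π×0.021×8.26) = 0.001158 K/W
R_brass pipe wall = ln(26.3/21)/(2π×101×8.26) = 4.293×10^-5 K/W
R_cork board = ln(76.3/26.3)/(2π×0.0515×8.26) = 0.3985 K/W
R_polyurethane foam = ln(131.3/76.3)/(2π×0.0289×8.26) = 0.3619 K/W
R_total = 0.7616 K/W
Q = ΔT/R_total = 46/0.7616
Q = 60.4 W
T_interface = T_inner + Q·ΣR(inner→interface) = -21 + 60.4×0.3997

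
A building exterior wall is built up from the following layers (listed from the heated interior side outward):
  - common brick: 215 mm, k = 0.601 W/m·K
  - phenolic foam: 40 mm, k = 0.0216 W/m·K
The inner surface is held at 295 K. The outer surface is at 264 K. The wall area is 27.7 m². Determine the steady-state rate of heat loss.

Treating each layer as a thermal resistance in series:
R_common brick = L/(kA) = 0.215/(0.601×27.7) = 0.01291 K/W
R_phenolic foam = L/(kA) = 0.04/(0.0216×27.7) = 0.06685 K/W
R_total = 0.07977 K/W
Q = ΔT / R_total = 31 / 0.07977

Q ≈ 389 W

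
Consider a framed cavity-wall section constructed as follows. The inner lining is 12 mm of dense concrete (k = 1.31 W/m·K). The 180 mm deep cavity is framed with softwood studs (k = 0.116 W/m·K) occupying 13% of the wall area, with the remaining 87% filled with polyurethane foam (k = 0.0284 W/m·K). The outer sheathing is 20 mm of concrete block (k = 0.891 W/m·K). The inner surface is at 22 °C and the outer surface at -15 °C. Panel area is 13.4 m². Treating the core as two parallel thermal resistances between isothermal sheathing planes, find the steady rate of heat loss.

Q ≈ 109 W

Sheathing layers in series; stud and cavity paths in parallel between them.
R_inner = 0.012/(1.31×13.4) = 6.836×10^-4 K/W
R_stud  = 0.18/(0.116×0.13×13.4) = 0.8908 K/W
R_cav   = 0.18/(0.0284×0.87×13.4) = 0.5437 K/W
1/R_core = 1/R_stud + 1/R_cav → R_core = 0.3376 K/W
R_outer = 0.02/(0.891×13.4) = 0.001675 K/W
R_total = 0.34 K/W
Q = ΔT/R_total = 37/0.34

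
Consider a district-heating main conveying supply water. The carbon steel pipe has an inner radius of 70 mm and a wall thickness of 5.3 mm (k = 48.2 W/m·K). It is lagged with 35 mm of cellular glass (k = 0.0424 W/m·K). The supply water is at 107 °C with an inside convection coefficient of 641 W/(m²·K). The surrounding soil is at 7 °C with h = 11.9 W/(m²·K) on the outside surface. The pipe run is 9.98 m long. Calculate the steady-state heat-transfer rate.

Treating each annulus and film as a series resistance:
R_inner film = 1/(h_i·2πr₁L) = 1/(641×2π×0.07×9.98) = 3.554×10^-4 K/W
R_carbon steel pipe wall = ln(75.3/70)/(2π×48.2×9.98) = 2.415×10^-5 K/W
R_cellular glass = ln(110.3/75.3)/(2π×0.0424×9.98) = 0.1436 K/W
R_outer film = 1/(h_o·2πr_oL) = 1/(11.9×2π×0.1103×9.98) = 0.01215 K/W
R_total = 0.1561 K/W
Q = ΔT/R_total = 100/0.1561

Q ≈ 641 W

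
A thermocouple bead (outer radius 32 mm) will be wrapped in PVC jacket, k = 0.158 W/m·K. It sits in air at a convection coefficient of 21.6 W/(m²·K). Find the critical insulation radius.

r_cr ≈ 14.6 mm

For a sphere r_cr = 2k/h = 2×0.158/21.6
r_cr = 14.6 mm; since the bare radius (32 mm) is above r_cr, any added insulation will reduce heat loss.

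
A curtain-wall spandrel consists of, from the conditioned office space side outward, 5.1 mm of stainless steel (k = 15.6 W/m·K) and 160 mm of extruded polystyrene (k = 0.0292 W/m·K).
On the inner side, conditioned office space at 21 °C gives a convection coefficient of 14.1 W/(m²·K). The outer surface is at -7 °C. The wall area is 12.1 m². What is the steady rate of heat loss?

Thermal resistances in series:
R_inner film = 1/(h_i·A) = 1/(14.1×12.1) = 0.005861 K/W
R_stainless steel = L/(kA) = 0.0051/(15.6×12.1) = 2.702×10^-5 K/W
R_extruded polystyrene = L/(kA) = 0.16/(0.0292×12.1) = 0.4528 K/W
R_total = 0.4587 K/W
Q = ΔT / R_total = 28 / 0.4587

Q ≈ 61 W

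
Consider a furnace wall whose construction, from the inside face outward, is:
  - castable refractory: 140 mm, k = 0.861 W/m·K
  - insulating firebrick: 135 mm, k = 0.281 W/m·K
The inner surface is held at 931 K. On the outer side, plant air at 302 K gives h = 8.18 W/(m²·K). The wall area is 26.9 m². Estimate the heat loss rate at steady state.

Q ≈ 22100 W

Model the wall as resistances in series:
R_castable refractory = L/(kA) = 0.14/(0.861×26.9) = 0.006045 K/W
R_insulating firebrick = L/(kA) = 0.135/(0.281×26.9) = 0.01786 K/W
R_outer film = 1/(h_o·A) = 1/(8.18×26.9) = 0.004545 K/W
R_total = 0.02845 K/W
Q = ΔT / R_total = 629 / 0.02845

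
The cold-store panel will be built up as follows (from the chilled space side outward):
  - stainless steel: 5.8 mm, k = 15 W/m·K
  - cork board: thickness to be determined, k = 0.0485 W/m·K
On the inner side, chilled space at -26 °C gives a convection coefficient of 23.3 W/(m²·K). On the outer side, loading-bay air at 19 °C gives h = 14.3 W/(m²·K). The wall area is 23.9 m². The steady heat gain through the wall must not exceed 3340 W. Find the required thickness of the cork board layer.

L ≈ 10.1 mm

Using the resistance-network approach (series):
R_inner film = 1/(h_i·A) = 1/(23.3×23.9) = 0.001796 K/W
R_stainless steel = L/(kA) = 0.0058/(15×23.9) = 1.618×10^-5 K/W
R_outer film = 1/(h_o·A) = 1/(14.3×23.9) = 0.002926 K/W
Sum of the known resistances R_other = 0.004738 K/W
Required total resistance R_tot = ΔT/Q_allow = 45/3340 = 0.01347 K/W
R_cork board = R_tot − R_other = 0.008735 K/W
L = R·k·A = 0.008735×0.0485×23.9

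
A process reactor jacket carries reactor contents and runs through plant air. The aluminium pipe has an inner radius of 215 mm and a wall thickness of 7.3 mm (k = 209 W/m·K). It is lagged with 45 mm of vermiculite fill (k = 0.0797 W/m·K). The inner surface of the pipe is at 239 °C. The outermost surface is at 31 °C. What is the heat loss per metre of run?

For a radial system each layer contributes R = ln(r_out/r_in)/(2πkL); films add R = 1/(hA).
R_aluminium pipe wall = ln(222.3/215)/(2π×209×1) = 2.543×10^-5 K/W
R_vermiculite fill = ln(267.3/222.3)/(2π×0.0797×1) = 0.3681 K/W
R_total = 0.3681 K/W
Q = ΔT/R_total = 208/0.3681

q′ ≈ 565 W/m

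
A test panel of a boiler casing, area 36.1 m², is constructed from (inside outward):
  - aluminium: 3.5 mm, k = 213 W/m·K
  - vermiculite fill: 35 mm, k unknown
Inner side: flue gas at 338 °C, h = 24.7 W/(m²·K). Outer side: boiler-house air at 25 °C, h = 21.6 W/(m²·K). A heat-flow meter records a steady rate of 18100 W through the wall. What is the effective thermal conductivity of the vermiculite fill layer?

Model the wall as resistances in series:
R_inner film = 1/(h_i·A) = 1/(24.7×36.1) = 0.001121 K/W
R_aluminium = L/(kA) = 0.0035/(213×36.1) = 4.552×10^-7 K/W
R_outer film = 1/(h_o·A) = 1/(21.6×36.1) = 0.001282 K/W
Sum of known resistances R_other = 0.002404 K/W
Total R = ΔT/Q = 313/18100 = 0.01729 K/W
R_vermiculite fill = R_total − R_other = 0.01489 K/W
k = L/(R·A) = 0.035/(0.01489×36.1)

k ≈ 0.0651 W/(m·K)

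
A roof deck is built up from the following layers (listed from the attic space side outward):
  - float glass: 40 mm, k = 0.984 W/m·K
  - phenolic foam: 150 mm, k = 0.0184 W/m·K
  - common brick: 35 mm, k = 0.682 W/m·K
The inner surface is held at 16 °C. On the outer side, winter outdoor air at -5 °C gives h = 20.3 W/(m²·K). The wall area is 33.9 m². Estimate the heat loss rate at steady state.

Q ≈ 85.8 W

Series thermal resistances:
R_float glass = L/(kA) = 0.04/(0.984×33.9) = 0.001199 K/W
R_phenolic foam = L/(kA) = 0.15/(0.0184×33.9) = 0.2405 K/W
R_common brick = L/(kA) = 0.035/(0.682×33.9) = 0.001514 K/W
R_outer film = 1/(h_o·A) = 1/(20.3×33.9) = 0.001453 K/W
R_total = 0.2446 K/W
Q = ΔT / R_total = 21 / 0.2446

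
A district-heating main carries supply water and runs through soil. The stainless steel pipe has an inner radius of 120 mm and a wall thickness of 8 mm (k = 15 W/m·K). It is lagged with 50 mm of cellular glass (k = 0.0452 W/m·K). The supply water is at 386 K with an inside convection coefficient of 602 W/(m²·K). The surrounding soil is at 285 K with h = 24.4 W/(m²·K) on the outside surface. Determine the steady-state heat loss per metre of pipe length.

q′ ≈ 84.1 W/m

For a radial system each layer contributes R = ln(r_out/r_in)/(2πkL); films add R = 1/(hA).
R_inner film = 1/(h_i·2πr₁L) = 1/(602×2π×0.12×1) = 0.002203 K/W
R_stainless steel pipe wall = ln(128/120)/(2π×15×1) = 6.848×10^-4 K/W
R_cellular glass = ln(178/128)/(2π×0.0452×1) = 1.161 K/W
R_outer film = 1/(h_o·2πr_oL) = 1/(24.4×2π×0.178×1) = 0.03664 K/W
R_total = 1.201 K/W
Q = ΔT/R_total = 101/1.201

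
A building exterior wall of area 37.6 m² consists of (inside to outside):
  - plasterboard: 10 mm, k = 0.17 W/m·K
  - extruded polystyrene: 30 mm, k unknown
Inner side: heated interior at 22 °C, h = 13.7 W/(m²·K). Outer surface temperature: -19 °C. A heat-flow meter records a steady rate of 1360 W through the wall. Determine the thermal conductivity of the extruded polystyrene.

Using the resistance-network approach (series):
R_inner film = 1/(h_i·A) = 1/(13.7×37.6) = 0.001941 K/W
R_plasterboard = L/(kA) = 0.01/(0.17×37.6) = 0.001564 K/W
Sum of known resistances R_other = 0.003506 K/W
Total R = ΔT/Q = 41/1360 = 0.03015 K/W
R_extruded polystyrene = R_total − R_other = 0.02664 K/W
k = L/(R·A) = 0.03/(0.02664×37.6)

k ≈ 0.0299 W/(m·K)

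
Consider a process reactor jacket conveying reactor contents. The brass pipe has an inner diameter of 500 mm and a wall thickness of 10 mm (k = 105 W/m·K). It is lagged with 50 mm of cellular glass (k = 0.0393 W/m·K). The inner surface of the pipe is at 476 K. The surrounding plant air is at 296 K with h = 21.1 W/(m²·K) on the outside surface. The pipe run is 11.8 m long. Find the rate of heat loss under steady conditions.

Cylindrical conduction, so R = ln(r₂/r₁)/(2πkL) per layer, in series:
R_brass pipe wall = ln(260/250)/(2π×105×11.8) = 5.038×10^-6 K/W
R_cellular glass = ln(310/260)/(2π×0.0393×11.8) = 0.06037 K/W
R_outer film = 1/(h_o·2πr_oL) = 1/(21.1×2π×0.31×11.8) = 0.002062 K/W
R_total = 0.06243 K/W
Q = ΔT/R_total = 180/0.06243

Q ≈ 2880 W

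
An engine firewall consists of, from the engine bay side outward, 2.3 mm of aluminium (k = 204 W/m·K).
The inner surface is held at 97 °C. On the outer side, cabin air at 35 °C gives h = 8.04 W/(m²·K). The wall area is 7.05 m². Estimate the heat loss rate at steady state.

Q ≈ 3510 W

Thermal resistances in series:
R_aluminium = L/(kA) = 0.0023/(204×7.05) = 1.599×10^-6 K/W
R_outer film = 1/(h_o·A) = 1/(8.04×7.05) = 0.01764 K/W
R_total = 0.01764 K/W
Q = ΔT / R_total = 62 / 0.01764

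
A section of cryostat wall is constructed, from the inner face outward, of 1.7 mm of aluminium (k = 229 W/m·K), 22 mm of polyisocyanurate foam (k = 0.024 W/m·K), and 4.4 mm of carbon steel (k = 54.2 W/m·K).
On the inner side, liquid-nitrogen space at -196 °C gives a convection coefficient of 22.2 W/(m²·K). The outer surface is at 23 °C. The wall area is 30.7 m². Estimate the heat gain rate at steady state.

Using the resistance-network approach (series):
R_inner film = 1/(h_i·A) = 1/(22.2×30.7) = 0.001467 K/W
R_aluminium = L/(kA) = 0.0017/(229×30.7) = 2.418×10^-7 K/W
R_polyisocyanurate foam = L/(kA) = 0.022/(0.024×30.7) = 0.02986 K/W
R_carbon steel = L/(kA) = 0.0044/(54.2×30.7) = 2.644×10^-6 K/W
R_total = 0.03133 K/W
Q = ΔT / R_total = 219 / 0.03133

Q ≈ 6990 W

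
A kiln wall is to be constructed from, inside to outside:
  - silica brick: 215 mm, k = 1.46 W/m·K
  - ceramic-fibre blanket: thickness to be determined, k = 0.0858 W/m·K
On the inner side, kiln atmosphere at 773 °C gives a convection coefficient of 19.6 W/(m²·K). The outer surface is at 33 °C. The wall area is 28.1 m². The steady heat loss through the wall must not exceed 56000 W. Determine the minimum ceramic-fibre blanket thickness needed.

Series thermal resistances:
R_inner film = 1/(h_i·A) = 1/(19.6×28.1) = 0.001816 K/W
R_silica brick = L/(kA) = 0.215/(1.46×28.1) = 0.005241 K/W
Sum of the known resistances R_other = 0.007056 K/W
Required total resistance R_tot = ΔT/Q_allow = 740/56000 = 0.01321 K/W
R_ceramic-fibre blanket = R_tot − R_other = 0.006158 K/W
L = R·k·A = 0.006158×0.0858×28.1

L ≈ 14.8 mm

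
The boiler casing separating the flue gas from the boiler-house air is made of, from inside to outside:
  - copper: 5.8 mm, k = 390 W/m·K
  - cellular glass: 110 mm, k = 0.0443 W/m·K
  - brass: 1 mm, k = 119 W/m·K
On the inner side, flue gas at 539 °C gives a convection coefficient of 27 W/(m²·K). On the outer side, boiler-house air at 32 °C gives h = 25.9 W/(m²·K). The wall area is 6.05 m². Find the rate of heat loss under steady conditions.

Using the resistance-network approach (series):
R_inner film = 1/(h_i·A) = 1/(27×6.05) = 0.006122 K/W
R_copper = L/(kA) = 0.0058/(390×6.05) = 2.458×10^-6 K/W
R_cellular glass = L/(kA) = 0.11/(0.0443×6.05) = 0.4104 K/W
R_brass = L/(kA) = 0.001/(119×6.05) = 1.389×10^-6 K/W
R_outer film = 1/(h_o·A) = 1/(25.9×6.05) = 0.006382 K/W
R_total = 0.4229 K/W
Q = ΔT / R_total = 507 / 0.4229

Q ≈ 1200 W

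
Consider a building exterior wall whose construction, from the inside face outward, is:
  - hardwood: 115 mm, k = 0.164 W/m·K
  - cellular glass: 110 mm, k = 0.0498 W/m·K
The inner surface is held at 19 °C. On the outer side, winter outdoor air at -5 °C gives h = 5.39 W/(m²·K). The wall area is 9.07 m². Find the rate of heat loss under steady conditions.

Q ≈ 70.3 W

Using the resistance-network approach (series):
R_hardwood = L/(kA) = 0.115/(0.164×9.07) = 0.07731 K/W
R_cellular glass = L/(kA) = 0.11/(0.0498×9.07) = 0.2435 K/W
R_outer film = 1/(h_o·A) = 1/(5.39×9.07) = 0.02046 K/W
R_total = 0.3413 K/W
Q = ΔT / R_total = 24 / 0.3413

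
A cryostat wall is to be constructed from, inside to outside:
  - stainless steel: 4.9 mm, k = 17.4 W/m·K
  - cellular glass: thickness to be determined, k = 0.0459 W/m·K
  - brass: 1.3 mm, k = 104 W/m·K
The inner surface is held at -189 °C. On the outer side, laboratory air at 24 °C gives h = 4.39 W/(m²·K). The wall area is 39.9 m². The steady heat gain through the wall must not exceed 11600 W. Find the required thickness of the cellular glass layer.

L ≈ 23.2 mm

Model the wall as resistances in series:
R_stainless steel = L/(kA) = 0.0049/(17.4×39.9) = 7.058×10^-6 K/W
R_brass = L/(kA) = 0.0013/(104×39.9) = 3.133×10^-7 K/W
R_outer film = 1/(h_o·A) = 1/(4.39×39.9) = 0.005709 K/W
Sum of the known resistances R_other = 0.005716 K/W
Required total resistance R_tot = ΔT/Q_allow = 213/11600 = 0.01836 K/W
R_cellular glass = R_tot − R_other = 0.01265 K/W
L = R·k·A = 0.01265×0.0459×39.9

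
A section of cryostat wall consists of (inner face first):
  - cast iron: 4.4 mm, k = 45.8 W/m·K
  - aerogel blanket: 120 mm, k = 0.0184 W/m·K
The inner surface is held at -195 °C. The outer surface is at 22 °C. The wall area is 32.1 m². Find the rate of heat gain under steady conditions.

Treating each layer as a thermal resistance in series:
R_cast iron = L/(kA) = 0.0044/(45.8×32.1) = 2.993×10^-6 K/W
R_aerogel blanket = L/(kA) = 0.12/(0.0184×32.1) = 0.2032 K/W
R_total = 0.2032 K/W
Q = ΔT / R_total = 217 / 0.2032

Q ≈ 1070 W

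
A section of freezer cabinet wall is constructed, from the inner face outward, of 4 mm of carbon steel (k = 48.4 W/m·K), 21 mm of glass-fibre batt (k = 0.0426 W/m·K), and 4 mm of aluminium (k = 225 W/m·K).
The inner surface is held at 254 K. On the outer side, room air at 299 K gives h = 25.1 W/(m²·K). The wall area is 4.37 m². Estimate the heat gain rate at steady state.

Thermal resistances in series:
R_carbon steel = L/(kA) = 0.004/(48.4×4.37) = 1.891×10^-5 K/W
R_glass-fibre batt = L/(kA) = 0.021/(0.0426×4.37) = 0.1128 K/W
R_aluminium = L/(kA) = 0.004/(225×4.37) = 4.068×10^-6 K/W
R_outer film = 1/(h_o·A) = 1/(25.1×4.37) = 0.009117 K/W
R_total = 0.1219 K/W
Q = ΔT / R_total = 45 / 0.1219

Q ≈ 369 W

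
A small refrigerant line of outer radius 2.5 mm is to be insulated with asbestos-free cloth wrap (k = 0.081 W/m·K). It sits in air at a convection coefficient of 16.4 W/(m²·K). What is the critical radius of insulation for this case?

For a cylinder r_cr = k/h = 0.081/16.4
r_cr = 4.94 mm; since the bare radius (2.5 mm) is below r_cr, adding a thin layer of insulation will *increase* heat loss.

r_cr ≈ 4.94 mm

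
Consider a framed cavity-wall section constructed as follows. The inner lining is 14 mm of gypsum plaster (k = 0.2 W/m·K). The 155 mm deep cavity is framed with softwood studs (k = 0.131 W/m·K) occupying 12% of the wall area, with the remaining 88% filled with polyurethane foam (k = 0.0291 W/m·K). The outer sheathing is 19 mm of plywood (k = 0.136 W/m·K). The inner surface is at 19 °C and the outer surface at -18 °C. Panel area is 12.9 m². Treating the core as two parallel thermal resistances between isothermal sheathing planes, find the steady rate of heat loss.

Q ≈ 121 W

Sheathing layers in series; stud and cavity paths in parallel between them.
R_inner = 0.014/(0.2×12.9) = 0.005426 K/W
R_stud  = 0.155/(0.131×0.12×12.9) = 0.7643 K/W
R_cav   = 0.155/(0.0291×0.88×12.9) = 0.4692 K/W
1/R_core = 1/R_stud + 1/R_cav → R_core = 0.2907 K/W
R_outer = 0.019/(0.136×12.9) = 0.01083 K/W
R_total = 0.307 K/W
Q = ΔT/R_total = 37/0.307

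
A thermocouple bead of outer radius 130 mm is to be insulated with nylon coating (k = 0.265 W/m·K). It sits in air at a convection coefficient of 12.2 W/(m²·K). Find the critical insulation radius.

r_cr ≈ 43.4 mm

For a sphere r_cr = 2k/h = 2×0.265/12.2
r_cr = 43.4 mm; since the bare radius (130 mm) is above r_cr, any added insulation will reduce heat loss.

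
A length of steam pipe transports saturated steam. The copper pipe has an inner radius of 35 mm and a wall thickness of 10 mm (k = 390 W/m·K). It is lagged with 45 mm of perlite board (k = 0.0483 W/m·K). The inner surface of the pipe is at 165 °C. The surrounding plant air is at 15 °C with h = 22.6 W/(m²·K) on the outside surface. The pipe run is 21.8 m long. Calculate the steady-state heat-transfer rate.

Q ≈ 1380 W

Treating each annulus and film as a series resistance:
R_copper pipe wall = ln(45/35)/(2π×390×21.8) = 4.705×10^-6 K/W
R_perlite board = ln(90/45)/(2π×0.0483×21.8) = 0.1048 K/W
R_outer film = 1/(h_o·2πr_oL) = 1/(22.6×2π×0.09×21.8) = 0.003589 K/W
R_total = 0.1084 K/W
Q = ΔT/R_total = 150/0.1084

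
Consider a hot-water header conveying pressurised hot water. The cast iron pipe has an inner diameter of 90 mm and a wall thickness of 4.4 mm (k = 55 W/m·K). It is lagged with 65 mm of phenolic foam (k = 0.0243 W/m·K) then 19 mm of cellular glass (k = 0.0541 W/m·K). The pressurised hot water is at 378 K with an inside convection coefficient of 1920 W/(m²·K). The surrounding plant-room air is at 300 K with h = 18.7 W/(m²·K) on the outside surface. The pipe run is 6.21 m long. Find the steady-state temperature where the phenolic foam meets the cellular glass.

Radial resistances (cylindrical: R_cond = ln(r_o/r_i)/(2πkL), R_conv = 1/(h·2πrL)):
R_inner film = 1/(h_i·2πr₁L) = 1/(1920×2π×0.045×6.21) = 2.966×10^-4 K/W
R_cast iron pipe wall = ln(49.4/45)/(2π×55×6.21) = 4.347×10^-5 K/W
R_phenolic foam = ln(114.4/49.4)/(2π×0.0243×6.21) = 0.8857 K/W
R_cellular glass = ln(133.4/114.4)/(2π×0.0541×6.21) = 0.07279 K/W
R_outer film = 1/(h_o·2πr_oL) = 1/(18.7×2π×0.1334×6.21) = 0.01027 K/W
R_total = 0.9691 K/W
Q = ΔT/R_total = 78/0.9691
Q = 80.5 W
T_interface = T_inner − Q·ΣR(inner→interface) = 378 − 80.5×0.886

T ≈ 307 K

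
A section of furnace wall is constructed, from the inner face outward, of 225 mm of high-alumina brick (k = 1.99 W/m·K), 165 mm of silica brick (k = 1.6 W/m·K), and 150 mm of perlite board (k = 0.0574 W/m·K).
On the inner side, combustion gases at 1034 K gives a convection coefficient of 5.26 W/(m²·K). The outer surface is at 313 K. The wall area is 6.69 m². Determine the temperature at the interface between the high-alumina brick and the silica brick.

T ≈ 962 K

Series thermal resistances:
R_inner film = 1/(h_i·A) = 1/(5.26×6.69) = 0.02842 K/W
R_high-alumina brick = L/(kA) = 0.225/(1.99×6.69) = 0.0169 K/W
R_silica brick = L/(kA) = 0.165/(1.6×6.69) = 0.01541 K/W
R_perlite board = L/(kA) = 0.15/(0.0574×6.69) = 0.3906 K/W
R_total = 0.4514 K/W;  Q = ΔT/R_total = 721/0.4514 = 1597 W
T_interface = T_inner − Q·ΣR(inner→interface) = 1034 − 1600×0.04532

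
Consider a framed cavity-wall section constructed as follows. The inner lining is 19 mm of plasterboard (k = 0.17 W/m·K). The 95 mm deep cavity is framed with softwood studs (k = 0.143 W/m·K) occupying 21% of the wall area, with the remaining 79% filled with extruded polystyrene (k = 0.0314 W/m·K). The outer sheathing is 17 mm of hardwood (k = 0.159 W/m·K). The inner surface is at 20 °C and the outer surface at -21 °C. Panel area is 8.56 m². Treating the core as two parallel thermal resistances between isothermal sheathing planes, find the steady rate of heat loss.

Q ≈ 180 W

Sheathing layers in series; stud and cavity paths in parallel between them.
R_inner = 0.019/(0.17×8.56) = 0.01306 K/W
R_stud  = 0.095/(0.143×0.21×8.56) = 0.3696 K/W
R_cav   = 0.095/(0.0314×0.79×8.56) = 0.4474 K/W
1/R_core = 1/R_stud + 1/R_cav → R_core = 0.2024 K/W
R_outer = 0.017/(0.159×8.56) = 0.01249 K/W
R_total = 0.2279 K/W
Q = ΔT/R_total = 41/0.2279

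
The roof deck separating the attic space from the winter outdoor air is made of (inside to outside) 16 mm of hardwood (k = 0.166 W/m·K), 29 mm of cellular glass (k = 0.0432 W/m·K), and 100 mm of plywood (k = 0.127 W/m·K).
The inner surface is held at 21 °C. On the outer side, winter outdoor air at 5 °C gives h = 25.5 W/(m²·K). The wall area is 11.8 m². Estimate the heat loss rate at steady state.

Model the wall as resistances in series:
R_hardwood = L/(kA) = 0.016/(0.166×11.8) = 0.008168 K/W
R_cellular glass = L/(kA) = 0.029/(0.0432×11.8) = 0.05689 K/W
R_plywood = L/(kA) = 0.1/(0.127×11.8) = 0.06673 K/W
R_outer film = 1/(h_o·A) = 1/(25.5×11.8) = 0.003323 K/W
R_total = 0.1351 K/W
Q = ΔT / R_total = 16 / 0.1351

Q ≈ 118 W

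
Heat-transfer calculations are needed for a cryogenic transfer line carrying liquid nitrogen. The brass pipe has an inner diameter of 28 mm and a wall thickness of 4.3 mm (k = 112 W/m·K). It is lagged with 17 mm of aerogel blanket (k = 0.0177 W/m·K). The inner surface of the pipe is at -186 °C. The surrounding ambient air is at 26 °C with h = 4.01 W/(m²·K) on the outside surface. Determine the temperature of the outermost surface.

T ≈ -7.9 °C

Treating each annulus and film as a series resistance:
R_brass pipe wall = ln(18.3/14)/(2π×112×1) = 3.806×10^-4 K/W
R_aerogel blanket = ln(35.3/18.3)/(2π×0.0177×1) = 5.907 K/W
R_outer film = 1/(h_o·2πr_oL) = 1/(4.01×2π×0.0353×1) = 1.124 K/W
R_total = 7.032 K/W
Q = ΔT/R_total = 212/7.032
Q = 30.1 W/m
T_interface = T_inner + Q·ΣR(inner→interface) = -186 + 30.1×5.908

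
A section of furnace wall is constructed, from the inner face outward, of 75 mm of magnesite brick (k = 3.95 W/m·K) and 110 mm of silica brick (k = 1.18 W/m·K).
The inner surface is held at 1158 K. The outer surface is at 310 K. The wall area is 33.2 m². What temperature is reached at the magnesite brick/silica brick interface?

T ≈ 1010 K

Using the resistance-network approach (series):
R_magnesite brick = L/(kA) = 0.075/(3.95×33.2) = 5.719×10^-4 K/W
R_silica brick = L/(kA) = 0.11/(1.18×33.2) = 0.002808 K/W
R_total = 0.00338 K/W;  Q = ΔT/R_total = 848/0.00338 = 250900 W
T_interface = T_inner − Q·ΣR(inner→interface) = 1158 − 251000×5.719×10^-4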